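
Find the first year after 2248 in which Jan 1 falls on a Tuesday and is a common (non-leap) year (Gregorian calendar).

2250

Jan 1 advances by 2 weekdays after a leap year and by 1 after a common year.
2248: Jan 1 is Saturday (leap).
2249: Monday
2250: Tuesday
2250 begins on a Tuesday and is a common year.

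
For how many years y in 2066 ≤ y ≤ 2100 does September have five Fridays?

9

September has 30 days; it has five Fridays when Friday falls among the first (month-length − 28) days — i.e. when September 1 is one of Friday/Thursday.
September 1 by year: 2066:Wed 2067:Thu✓ 2068:Sat 2069:Sun 2070:Mon 2071:Tue 2072:Thu✓ 2073:Fri✓ 2074:Sat 2075:Sun 2076:Tue 2077:Wed 2078:Thu✓ 2079:Fri✓ 2080:Sun …(5 more)… 2086:Sun 2087:Mon 2088:Wed 2089:Thu✓ 2090:Fri✓ 2091:Sat 2092:Mon 2093:Tue 2094:Wed 2095:Thu✓ 2096:Sat 2097:Sun 2098:Mon 2099:Tue 2100:Wed
Years with five Fridays: 2067, 2072, 2073, 2078, 2079, 2084, 2089, 2090, 2095 → 9.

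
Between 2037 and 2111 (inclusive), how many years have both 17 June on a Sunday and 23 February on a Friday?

Check each year's weekday for 17 June and 23 February:
  2037: Wed/Mon  2038: Thu/Tue  2039: Fri/Wed  2040: Sun/Thu  2041: Mon/Sat  2042: Tue/Sun  2043: Wed/Mon  2044: Fri/Tue  2045: Sat/Thu  2046: Sun/Fri ✓  2047: Mon/Sat  2048: Wed/Sun  2049: Thu/Tue  2050: Fri/Wed  …(47 more)…  2098: Tue/Sun  2099: Wed/Mon  2100: Thu/Tue  2101: Fri/Wed  2102: Sat/Thu  2103: Sun/Fri ✓  2104: Tue/Sat  2105: Wed/Mon  2106: Thu/Tue  2107: Fri/Wed  2108: Sun/Thu  2109: Mon/Sat  2110: Tue/Sun  2111: Wed/Mon
Both conditions hold in: 2046, 2057, 2063, 2074, 2085, 2091, 2103 — 7.

7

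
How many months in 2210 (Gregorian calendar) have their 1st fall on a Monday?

Check the 1st of each month of 2210: Jan 1: Mon, Feb 1: Thu, Mar 1: Thu, Apr 1: Sun, May 1: Tue, Jun 1: Fri, Jul 1: Sun, Aug 1: Wed, Sep 1: Sat, Oct 1: Mon, Nov 1: Thu, Dec 1: Sat.
Monday occurs in January, October — 2 months.

2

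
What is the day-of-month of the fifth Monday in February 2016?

February 1, 2016 is a Monday, so the first Monday is the 1st.
The fifth Monday is 1 + 28 = 29.

29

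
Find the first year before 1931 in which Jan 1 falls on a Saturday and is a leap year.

1916

Jan 1 advances by 2 weekdays after a leap year and by 1 after a common year.
1931: Jan 1 is Thursday.
1930: Wednesday
1929: Tuesday
1928: Sunday (leap)
1927: Saturday
1926: Friday
1925: Thursday
1924: Tuesday (leap)
1923: Monday
1922: Sunday
1921: Saturday
1920: Thursday (leap)
1919: Wednesday
1918: Tuesday
1917: Monday
1916: Saturday (leap)
1916 begins on a Saturday and is a leap year.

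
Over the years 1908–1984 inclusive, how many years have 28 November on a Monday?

Track 28 November's weekday year by year (advancing +1, or +2 across a Feb 29):
  1908: Sat  1909: Sun (+1)  1910: Mon (+1) ✓  1911: Tue (+1)  1912: Thu (+2)
  1913: Fri (+1)  1914: Sat (+1)  1915: Sun (+1)  1916: Tue (+2)  1917: Wed (+1)
  1918: Thu (+1)  1919: Fri (+1)  1920: Sun (+2)  1921: Mon (+1) ✓  … (49 more years) …
  1971: Sun (+1)  1972: Tue (+2)  1973: Wed (+1)  1974: Thu (+1)  1975: Fri (+1)
  1976: Sun (+2)  1977: Mon (+1) ✓  1978: Tue (+1)  1979: Wed (+1)  1980: Fri (+2)
  1981: Sat (+1)  1982: Sun (+1)  1983: Mon (+1) ✓  1984: Wed (+2)
Monday years: 1910, 1921, 1927, 1932, 1938, 1949, 1955, 1960, 1966, 1977, 1983 — 11 in total.

11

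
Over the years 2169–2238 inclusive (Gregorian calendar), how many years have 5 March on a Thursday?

Track 5 March's weekday year by year (advancing +1, or +2 across a Feb 29):
  2169: Sun  2170: Mon (+1)  2171: Tue (+1)  2172: Thu (+2) ✓  2173: Fri (+1)
  2174: Sat (+1)  2175: Sun (+1)  2176: Tue (+2)  2177: Wed (+1)  2178: Thu (+1) ✓
  2179: Fri (+1)  2180: Sun (+2)  2181: Mon (+1)  2182: Tue (+1)  … (42 more years) …
  2225: Sat (+1)  2226: Sun (+1)  2227: Mon (+1)  2228: Wed (+2)  2229: Thu (+1) ✓
  2230: Fri (+1)  2231: Sat (+1)  2232: Mon (+2)  2233: Tue (+1)  2234: Wed (+1)
  2235: Thu (+1) ✓  2236: Sat (+2)  2237: Sun (+1)  2238: Mon (+1)
Thursday years: 2172, 2178, 2189, 2195, 2201, 2207, 2212, 2218, 2229, 2235 — 10 in total.

10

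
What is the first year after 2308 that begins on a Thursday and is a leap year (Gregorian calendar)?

2320

Jan 1 advances by 2 weekdays after a leap year and by 1 after a common year.
2308: Jan 1 is Wednesday (leap).
2309: Friday
2310: Saturday
2311: Sunday
2312: Monday (leap)
2313: Wednesday
2314: Thursday
2315: Friday
2316: Saturday (leap)
2317: Monday
2318: Tuesday
2319: Wednesday
2320: Thursday (leap)
2320 begins on a Thursday and is a leap year.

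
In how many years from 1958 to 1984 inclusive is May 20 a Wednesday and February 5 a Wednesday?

Check each year's weekday for May 20 and February 5:
  1958: Tue/Wed  1959: Wed/Thu  1960: Fri/Fri  1961: Sat/Sun  1962: Sun/Mon  1963: Mon/Tue  1964: Wed/Wed ✓  1965: Thu/Fri  1966: Fri/Sat  1967: Sat/Sun  1968: Mon/Mon  1969: Tue/Wed  1970: Wed/Thu  1971: Thu/Fri  1972: Sat/Sat  1973: Sun/Mon  1974: Mon/Tue  1975: Tue/Wed  1976: Thu/Thu  1977: Fri/Sat  1978: Sat/Sun  1979: Sun/Mon  1980: Tue/Tue  1981: Wed/Thu  1982: Thu/Fri  1983: Fri/Sat  1984: Sun/Sun
Both conditions hold in: 1964 — 1.

1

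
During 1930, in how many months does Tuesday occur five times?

A month of length L has five Tuesdays iff its first Tuesday is on day ≤ L−28 (so day 1–3 in a 31-day month, 1–2 in a 30-day month, day 1 in a leap February).
Checking each month of 1930: Jan starts Wed (31d); Feb starts Sat (28d); Mar starts Sat (31d); Apr starts Tue (30d) ✓; May starts Thu (31d); Jun starts Sun (30d); Jul starts Tue (31d) ✓; Aug starts Fri (31d); Sep starts Mon (30d) ✓; Oct starts Wed (31d); Nov starts Sat (30d); Dec starts Mon (31d) ✓.
Five-Tuesday months: April, July, September, December → 4.

4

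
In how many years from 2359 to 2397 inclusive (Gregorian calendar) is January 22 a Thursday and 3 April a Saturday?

1

Check each year's weekday for January 22 and 3 April:
  2359: Thu/Fri  2360: Fri/Sun  2361: Sun/Mon  2362: Mon/Tue  2363: Tue/Wed  2364: Wed/Fri  2365: Fri/Sat  2366: Sat/Sun  2367: Sun/Mon  2368: Mon/Wed  2369: Wed/Thu  2370: Thu/Fri  2371: Fri/Sat  2372: Sat/Mon  …(11 more)…  2384: Sun/Tue  2385: Tue/Wed  2386: Wed/Thu  2387: Thu/Fri  2388: Fri/Sun  2389: Sun/Mon  2390: Mon/Tue  2391: Tue/Wed  2392: Wed/Fri  2393: Fri/Sat  2394: Sat/Sun  2395: Sun/Mon  2396: Mon/Wed  2397: Wed/Thu
Both conditions hold in: 2376 — 1.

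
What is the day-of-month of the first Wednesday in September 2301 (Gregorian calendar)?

September 1, 2301 is a Sunday, so the first Wednesday is the 4th.
The first Wednesday is 4 + 0 = 4.

4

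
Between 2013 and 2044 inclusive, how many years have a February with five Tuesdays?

1

February has 28 days (29 in leap years); it has five Tuesdays when Tuesday falls among the first (month-length − 28) days — i.e. when February 1 is Tuesday in a leap year (never in a common year).
February 1 by year: 2013:Fri 2014:Sat 2015:Sun 2016:Mon 2017:Wed 2018:Thu 2019:Fri 2020:Sat 2021:Mon 2022:Tue 2023:Wed 2024:Thu 2025:Sat 2026:Sun 2027:Mon 2028:Tue✓ 2029:Thu 2030:Fri 2031:Sat 2032:Sun 2033:Tue 2034:Wed 2035:Thu 2036:Fri 2037:Sun 2038:Mon 2039:Tue 2040:Wed 2041:Fri 2042:Sat 2043:Sun 2044:Mon
Years with five Tuesdays: 2028 → 1.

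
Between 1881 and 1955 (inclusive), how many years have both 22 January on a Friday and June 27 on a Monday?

3

Check each year's weekday for 22 January and June 27:
  1881: Sat/Mon  1882: Sun/Tue  1883: Mon/Wed  1884: Tue/Fri  1885: Thu/Sat  1886: Fri/Sun  1887: Sat/Mon  1888: Sun/Wed  1889: Tue/Thu  1890: Wed/Fri  1891: Thu/Sat  1892: Fri/Mon ✓  1893: Sun/Tue  1894: Mon/Wed  …(47 more)…  1942: Thu/Sat  1943: Fri/Sun  1944: Sat/Tue  1945: Mon/Wed  1946: Tue/Thu  1947: Wed/Fri  1948: Thu/Sun  1949: Sat/Mon  1950: Sun/Tue  1951: Mon/Wed  1952: Tue/Fri  1953: Thu/Sat  1954: Fri/Sun  1955: Sat/Mon
Both conditions hold in: 1892, 1904, 1932 — 3.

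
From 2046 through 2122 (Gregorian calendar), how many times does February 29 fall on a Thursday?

Leap years in 2046–2122: 18 of them.
Feb 29 weekday advances by 5 (mod 7) from one leap year to the next four years later (or differs when a century non-leap intervenes).
Leap-day weekdays: 2048:Sat 2052:Thu✓ 2056:Tue 2060:Sun 2064:Fri 2068:Wed 2072:Mon 2076:Sat 2080:Thu✓ 2084:Tue 2088:Sun 2092:Fri 2096:Wed 2104:Fri 2108:Wed 2112:Mon 2116:Sat 2120:Thu✓
Thursday: 2052, 2080, 2120 → 3.

3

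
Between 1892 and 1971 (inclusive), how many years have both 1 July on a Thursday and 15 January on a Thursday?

Check each year's weekday for 1 July and 15 January:
  1892: Fri/Fri  1893: Sat/Sun  1894: Sun/Mon  1895: Mon/Tue  1896: Wed/Wed  1897: Thu/Fri  1898: Fri/Sat  1899: Sat/Sun  1900: Sun/Mon  1901: Mon/Tue  1902: Tue/Wed  1903: Wed/Thu  1904: Fri/Fri  1905: Sat/Sun  …(52 more)…  1958: Tue/Wed  1959: Wed/Thu  1960: Fri/Fri  1961: Sat/Sun  1962: Sun/Mon  1963: Mon/Tue  1964: Wed/Wed  1965: Thu/Fri  1966: Fri/Sat  1967: Sat/Sun  1968: Mon/Mon  1969: Tue/Wed  1970: Wed/Thu  1971: Thu/Fri
Both conditions hold in: 1920, 1948 — 2.

2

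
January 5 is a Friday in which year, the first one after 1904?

From one year to the next, a fixed date's weekday advances by 1, or by 2 when a Feb 29 lies between the two dates.
1904: January 5 is Tuesday.
1905: Thursday (+2)
1906: Friday (+1)
January 5 falls on a Friday in 1906.

1906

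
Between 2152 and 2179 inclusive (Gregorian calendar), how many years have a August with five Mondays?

12

August has 31 days; it has five Mondays when Monday falls among the first (month-length − 28) days — i.e. when August 1 is one of Monday/Sunday/Saturday.
August 1 by year: 2152:Tue 2153:Wed 2154:Thu 2155:Fri 2156:Sun✓ 2157:Mon✓ 2158:Tue 2159:Wed 2160:Fri 2161:Sat✓ 2162:Sun✓ 2163:Mon✓ 2164:Wed 2165:Thu 2166:Fri 2167:Sat✓ 2168:Mon✓ 2169:Tue 2170:Wed 2171:Thu 2172:Sat✓ 2173:Sun✓ 2174:Mon✓ 2175:Tue 2176:Thu 2177:Fri 2178:Sat✓ 2179:Sun✓
Years with five Mondays: 2156, 2157, 2161, 2162, 2163, 2167, 2168, 2172, 2173, 2174, 2178, 2179 → 12.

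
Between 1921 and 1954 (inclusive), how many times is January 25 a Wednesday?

Track January 25's weekday year by year (advancing +1, or +2 across a Feb 29):
  1921: Tue  1922: Wed (+1) ✓  1923: Thu (+1)  1924: Fri (+1)  1925: Sun (+2)
  1926: Mon (+1)  1927: Tue (+1)  1928: Wed (+1) ✓  1929: Fri (+2)  1930: Sat (+1)
  1931: Sun (+1)  1932: Mon (+1)  1933: Wed (+2) ✓  1934: Thu (+1)  … (6 more years) …
  1941: Sat (+2)  1942: Sun (+1)  1943: Mon (+1)  1944: Tue (+1)  1945: Thu (+2)
  1946: Fri (+1)  1947: Sat (+1)  1948: Sun (+1)  1949: Tue (+2)  1950: Wed (+1) ✓
  1951: Thu (+1)  1952: Fri (+1)  1953: Sun (+2)  1954: Mon (+1)
Wednesday years: 1922, 1928, 1933, 1939, 1950 — 5 in total.

5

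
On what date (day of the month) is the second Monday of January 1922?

9

January 1, 1922 is a Sunday, so the first Monday is the 2nd.
The second Monday is 2 + 7 = 9.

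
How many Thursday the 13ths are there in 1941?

3

Check the 13th of each month of 1941: Jan 13: Mon, Feb 13: Thu, Mar 13: Thu, Apr 13: Sun, May 13: Tue, Jun 13: Fri, Jul 13: Sun, Aug 13: Wed, Sep 13: Sat, Oct 13: Mon, Nov 13: Thu, Dec 13: Sat.
Thursday occurs in February, March, November — 3 months.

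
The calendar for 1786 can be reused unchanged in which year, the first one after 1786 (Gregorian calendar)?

1797

Two years share a calendar iff Jan 1 falls on the same weekday and both are leap or both are common. 1786: Jan 1 is Sunday, common year.
1787: Jan 1 Monday, common
1788: Jan 1 Tuesday, leap
1789: Jan 1 Thursday, common
1790: Jan 1 Friday, common
1791: Jan 1 Saturday, common
1792: Jan 1 Sunday, leap
1793: Jan 1 Tuesday, common
1794: Jan 1 Wednesday, common
1795: Jan 1 Thursday, common
1796: Jan 1 Friday, leap
1797: Jan 1 Sunday, common
1797 matches on both conditions.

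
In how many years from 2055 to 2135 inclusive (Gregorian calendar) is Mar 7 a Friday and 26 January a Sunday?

8

Check each year's weekday for Mar 7 and 26 January:
  2055: Sun/Tue  2056: Tue/Wed  2057: Wed/Fri  2058: Thu/Sat  2059: Fri/Sun ✓  2060: Sun/Mon  2061: Mon/Wed  2062: Tue/Thu  2063: Wed/Fri  2064: Fri/Sat  2065: Sat/Mon  2066: Sun/Tue  2067: Mon/Wed  2068: Wed/Thu  …(53 more)…  2122: Sat/Mon  2123: Sun/Tue  2124: Tue/Wed  2125: Wed/Fri  2126: Thu/Sat  2127: Fri/Sun ✓  2128: Sun/Mon  2129: Mon/Wed  2130: Tue/Thu  2131: Wed/Fri  2132: Fri/Sat  2133: Sat/Mon  2134: Sun/Tue  2135: Mon/Wed
Both conditions hold in: 2059, 2070, 2081, 2087, 2098, 2110, 2121, 2127 — 8.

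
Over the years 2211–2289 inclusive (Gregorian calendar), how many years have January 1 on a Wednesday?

11

Track January 1's weekday year by year (advancing +1, or +2 across a Feb 29):
  2211: Tue  2212: Wed (+1) ✓  2213: Fri (+2)  2214: Sat (+1)  2215: Sun (+1)
  2216: Mon (+1)  2217: Wed (+2) ✓  2218: Thu (+1)  2219: Fri (+1)  2220: Sat (+1)
  2221: Mon (+2)  2222: Tue (+1)  2223: Wed (+1) ✓  2224: Thu (+1)  … (51 more years) …
  2276: Sat (+1)  2277: Mon (+2)  2278: Tue (+1)  2279: Wed (+1) ✓  2280: Thu (+1)
  2281: Sat (+2)  2282: Sun (+1)  2283: Mon (+1)  2284: Tue (+1)  2285: Thu (+2)
  2286: Fri (+1)  2287: Sat (+1)  2288: Sun (+1)  2289: Tue (+2)
Wednesday years: 2212, 2217, 2223, 2234, 2240, 2245, 2251, 2262, 2268, 2273, 2279 — 11 in total.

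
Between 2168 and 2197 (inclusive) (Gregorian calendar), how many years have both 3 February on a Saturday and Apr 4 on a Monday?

Check each year's weekday for 3 February and Apr 4:
  2168: Wed/Mon  2169: Fri/Tue  2170: Sat/Wed  2171: Sun/Thu  2172: Mon/Sat  2173: Wed/Sun  2174: Thu/Mon  2175: Fri/Tue  2176: Sat/Thu  2177: Mon/Fri  2178: Tue/Sat  2179: Wed/Sun  2180: Thu/Tue  2181: Sat/Wed  2182: Sun/Thu  2183: Mon/Fri  2184: Tue/Sun  2185: Thu/Mon  2186: Fri/Tue  2187: Sat/Wed  2188: Sun/Fri  2189: Tue/Sat  2190: Wed/Sun  2191: Thu/Mon  2192: Fri/Wed  2193: Sun/Thu  2194: Mon/Fri  2195: Tue/Sat  2196: Wed/Mon  2197: Fri/Tue
Both conditions hold in: no year — 0.

0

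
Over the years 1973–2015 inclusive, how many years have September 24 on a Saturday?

6

Track September 24's weekday year by year (advancing +1, or +2 across a Feb 29):
  1973: Mon  1974: Tue (+1)  1975: Wed (+1)  1976: Fri (+2)  1977: Sat (+1) ✓
  1978: Sun (+1)  1979: Mon (+1)  1980: Wed (+2)  1981: Thu (+1)  1982: Fri (+1)
  1983: Sat (+1) ✓  1984: Mon (+2)  1985: Tue (+1)  1986: Wed (+1)  … (15 more years) …
  2002: Tue (+1)  2003: Wed (+1)  2004: Fri (+2)  2005: Sat (+1) ✓  2006: Sun (+1)
  2007: Mon (+1)  2008: Wed (+2)  2009: Thu (+1)  2010: Fri (+1)  2011: Sat (+1) ✓
  2012: Mon (+2)  2013: Tue (+1)  2014: Wed (+1)  2015: Thu (+1)
Saturday years: 1977, 1983, 1988, 1994, 2005, 2011 — 6 in total.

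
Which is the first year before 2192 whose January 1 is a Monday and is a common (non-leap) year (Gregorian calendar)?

Jan 1 advances by 2 weekdays after a leap year and by 1 after a common year.
2192: Jan 1 is Sunday (leap).
2191: Saturday
2190: Friday
2189: Thursday
2188: Tuesday (leap)
2187: Monday
2187 begins on a Monday and is a common year.

2187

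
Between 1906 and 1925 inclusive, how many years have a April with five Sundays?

April has 30 days; it has five Sundays when Sunday falls among the first (month-length − 28) days — i.e. when April 1 is one of Sunday/Saturday.
April 1 by year: 1906:Sun✓ 1907:Mon 1908:Wed 1909:Thu 1910:Fri 1911:Sat✓ 1912:Mon 1913:Tue 1914:Wed 1915:Thu 1916:Sat✓ 1917:Sun✓ 1918:Mon 1919:Tue 1920:Thu 1921:Fri 1922:Sat✓ 1923:Sun✓ 1924:Tue 1925:Wed
Years with five Sundays: 1906, 1911, 1916, 1917, 1922, 1923 → 6.

6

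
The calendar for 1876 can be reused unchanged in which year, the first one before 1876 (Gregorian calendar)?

1848

Two years share a calendar iff Jan 1 falls on the same weekday and both are leap or both are common. 1876: Jan 1 is Saturday, leap year.
1875: Jan 1 Friday, common
1874: Jan 1 Thursday, common
1873: Jan 1 Wednesday, common
1872: Jan 1 Monday, leap
1871: Jan 1 Sunday, common
1870: Jan 1 Saturday, common
1869: Jan 1 Friday, common
1868: Jan 1 Wednesday, leap
1867: Jan 1 Tuesday, common
1866: Jan 1 Monday, common
1865: Jan 1 Sunday, common
1864: Jan 1 Friday, leap
1863: Jan 1 Thursday, common
1862: Jan 1 Wednesday, common
1861: Jan 1 Tuesday, common
1860: Jan 1 Sunday, leap
1859: Jan 1 Saturday, common
1858: Jan 1 Friday, common
1857: Jan 1 Thursday, common
1856: Jan 1 Tuesday, leap
1855: Jan 1 Monday, common
1854: Jan 1 Sunday, common
1853: Jan 1 Saturday, common
1852: Jan 1 Thursday, leap
1851: Jan 1 Wednesday, common
1850: Jan 1 Tuesday, common
1849: Jan 1 Monday, common
1848: Jan 1 Saturday, leap
1848 matches on both conditions.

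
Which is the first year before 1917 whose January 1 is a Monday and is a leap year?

Jan 1 advances by 2 weekdays after a leap year and by 1 after a common year.
1917: Jan 1 is Monday.
1916: Saturday (leap)
1915: Friday
1914: Thursday
1913: Wednesday
1912: Monday (leap)
1912 begins on a Monday and is a leap year.

1912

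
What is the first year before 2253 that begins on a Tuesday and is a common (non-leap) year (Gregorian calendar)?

Jan 1 advances by 2 weekdays after a leap year and by 1 after a common year.
2253: Jan 1 is Saturday.
2252: Thursday (leap)
2251: Wednesday
2250: Tuesday
2250 begins on a Tuesday and is a common year.

2250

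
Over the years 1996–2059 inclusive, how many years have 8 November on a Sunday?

9

Track 8 November's weekday year by year (advancing +1, or +2 across a Feb 29):
  1996: Fri  1997: Sat (+1)  1998: Sun (+1) ✓  1999: Mon (+1)  2000: Wed (+2)
  2001: Thu (+1)  2002: Fri (+1)  2003: Sat (+1)  2004: Mon (+2)  2005: Tue (+1)
  2006: Wed (+1)  2007: Thu (+1)  2008: Sat (+2)  2009: Sun (+1) ✓  … (36 more years) …
  2046: Thu (+1)  2047: Fri (+1)  2048: Sun (+2) ✓  2049: Mon (+1)  2050: Tue (+1)
  2051: Wed (+1)  2052: Fri (+2)  2053: Sat (+1)  2054: Sun (+1) ✓  2055: Mon (+1)
  2056: Wed (+2)  2057: Thu (+1)  2058: Fri (+1)  2059: Sat (+1)
Sunday years: 1998, 2009, 2015, 2020, 2026, 2037, 2043, 2048, 2054 — 9 in total.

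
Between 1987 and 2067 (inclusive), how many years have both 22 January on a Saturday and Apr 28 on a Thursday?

Check each year's weekday for 22 January and Apr 28:
  1987: Thu/Tue  1988: Fri/Thu  1989: Sun/Fri  1990: Mon/Sat  1991: Tue/Sun  1992: Wed/Tue  1993: Fri/Wed  1994: Sat/Thu ✓  1995: Sun/Fri  1996: Mon/Sun  1997: Wed/Mon  1998: Thu/Tue  1999: Fri/Wed  2000: Sat/Fri  …(53 more)…  2054: Thu/Tue  2055: Fri/Wed  2056: Sat/Fri  2057: Mon/Sat  2058: Tue/Sun  2059: Wed/Mon  2060: Thu/Wed  2061: Sat/Thu ✓  2062: Sun/Fri  2063: Mon/Sat  2064: Tue/Mon  2065: Thu/Tue  2066: Fri/Wed  2067: Sat/Thu ✓
Both conditions hold in: 1994, 2005, 2011, 2022, 2033, 2039, 2050, 2061, 2067 — 9.

9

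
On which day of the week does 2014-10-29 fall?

January 1, 2014 is a Wednesday.
October 29 is day 302 of the year, i.e. 301 days after Jan 1.
301 mod 7 = 0, so advance 0 weekdays from Wednesday: Wednesday.

Wednesday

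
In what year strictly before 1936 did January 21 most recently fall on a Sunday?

From one year to the next, a fixed date's weekday advances by 1, or by 2 when a Feb 29 lies between the two dates.
1936: January 21 is Tuesday.
1935: Monday (−1)
1934: Sunday (−1)
January 21 falls on a Sunday in 1934.

1934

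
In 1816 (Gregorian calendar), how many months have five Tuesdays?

5

A month of length L has five Tuesdays iff its first Tuesday is on day ≤ L−28 (so day 1–3 in a 31-day month, 1–2 in a 30-day month, day 1 in a leap February).
Checking each month of 1816: Jan starts Mon (31d) ✓; Feb starts Thu (29d); Mar starts Fri (31d); Apr starts Mon (30d) ✓; May starts Wed (31d); Jun starts Sat (30d); Jul starts Mon (31d) ✓; Aug starts Thu (31d); Sep starts Sun (30d); Oct starts Tue (31d) ✓; Nov starts Fri (30d); Dec starts Sun (31d) ✓.
Five-Tuesday months: January, April, July, October, December → 5.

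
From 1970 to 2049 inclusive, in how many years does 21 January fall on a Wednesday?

Track 21 January's weekday year by year (advancing +1, or +2 across a Feb 29):
  1970: Wed ✓  1971: Thu (+1)  1972: Fri (+1)  1973: Sun (+2)  1974: Mon (+1)
  1975: Tue (+1)  1976: Wed (+1) ✓  1977: Fri (+2)  1978: Sat (+1)  1979: Sun (+1)
  1980: Mon (+1)  1981: Wed (+2) ✓  1982: Thu (+1)  1983: Fri (+1)  … (52 more years) …
  2036: Mon (+1)  2037: Wed (+2) ✓  2038: Thu (+1)  2039: Fri (+1)  2040: Sat (+1)
  2041: Mon (+2)  2042: Tue (+1)  2043: Wed (+1) ✓  2044: Thu (+1)  2045: Sat (+2)
  2046: Sun (+1)  2047: Mon (+1)  2048: Tue (+1)  2049: Thu (+2)
Wednesday years: 1970, 1976, 1981, 1987, 1998, 2004, 2009, 2015, 2026, 2032, 2037, 2043 — 12 in total.

12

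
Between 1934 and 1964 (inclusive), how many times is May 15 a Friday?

Track May 15's weekday year by year (advancing +1, or +2 across a Feb 29):
  1934: Tue  1935: Wed (+1)  1936: Fri (+2) ✓  1937: Sat (+1)  1938: Sun (+1)
  1939: Mon (+1)  1940: Wed (+2)  1941: Thu (+1)  1942: Fri (+1) ✓  1943: Sat (+1)
  1944: Mon (+2)  1945: Tue (+1)  1946: Wed (+1)  1947: Thu (+1)  … (3 more years) …
  1951: Tue (+1)  1952: Thu (+2)  1953: Fri (+1) ✓  1954: Sat (+1)  1955: Sun (+1)
  1956: Tue (+2)  1957: Wed (+1)  1958: Thu (+1)  1959: Fri (+1) ✓  1960: Sun (+2)
  1961: Mon (+1)  1962: Tue (+1)  1963: Wed (+1)  1964: Fri (+2) ✓
Friday years: 1936, 1942, 1953, 1959, 1964 — 5 in total.

5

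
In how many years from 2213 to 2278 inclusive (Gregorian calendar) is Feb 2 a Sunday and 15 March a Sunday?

Check each year's weekday for Feb 2 and 15 March:
  2213: Tue/Mon  2214: Wed/Tue  2215: Thu/Wed  2216: Fri/Fri  2217: Sun/Sat  2218: Mon/Sun  2219: Tue/Mon  2220: Wed/Wed  2221: Fri/Thu  2222: Sat/Fri  2223: Sun/Sat  2224: Mon/Mon  2225: Wed/Tue  2226: Thu/Wed  …(38 more)…  2265: Thu/Wed  2266: Fri/Thu  2267: Sat/Fri  2268: Sun/Sun ✓  2269: Tue/Mon  2270: Wed/Tue  2271: Thu/Wed  2272: Fri/Fri  2273: Sun/Sat  2274: Mon/Sun  2275: Tue/Mon  2276: Wed/Wed  2277: Fri/Thu  2278: Sat/Fri
Both conditions hold in: 2240, 2268 — 2.

2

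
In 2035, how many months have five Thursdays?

4

A month of length L has five Thursdays iff its first Thursday is on day ≤ L−28 (so day 1–3 in a 31-day month, 1–2 in a 30-day month, day 1 in a leap February).
Checking each month of 2035: Jan starts Mon (31d); Feb starts Thu (28d); Mar starts Thu (31d) ✓; Apr starts Sun (30d); May starts Tue (31d) ✓; Jun starts Fri (30d); Jul starts Sun (31d); Aug starts Wed (31d) ✓; Sep starts Sat (30d); Oct starts Mon (31d); Nov starts Thu (30d) ✓; Dec starts Sat (31d).
Five-Thursday months: March, May, August, November → 4.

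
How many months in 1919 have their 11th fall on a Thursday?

2

Check the 11th of each month of 1919: Jan 11: Sat, Feb 11: Tue, Mar 11: Tue, Apr 11: Fri, May 11: Sun, Jun 11: Wed, Jul 11: Fri, Aug 11: Mon, Sep 11: Thu, Oct 11: Sat, Nov 11: Tue, Dec 11: Thu.
Thursday occurs in September, December — 2 months.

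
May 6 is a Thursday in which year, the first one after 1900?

From one year to the next, a fixed date's weekday advances by 1, or by 2 when a Feb 29 lies between the two dates.
1900: May 6 is Sunday.
1901: Monday (+1)
1902: Tuesday (+1)
1903: Wednesday (+1)
1904: Friday (+2)
1905: Saturday (+1)
1906: Sunday (+1)
1907: Monday (+1)
1908: Wednesday (+2)
1909: Thursday (+1)
May 6 falls on a Thursday in 1909.

1909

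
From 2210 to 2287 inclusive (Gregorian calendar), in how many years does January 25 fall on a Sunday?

11

Track January 25's weekday year by year (advancing +1, or +2 across a Feb 29):
  2210: Thu  2211: Fri (+1)  2212: Sat (+1)  2213: Mon (+2)  2214: Tue (+1)
  2215: Wed (+1)  2216: Thu (+1)  2217: Sat (+2)  2218: Sun (+1) ✓  2219: Mon (+1)
  2220: Tue (+1)  2221: Thu (+2)  2222: Fri (+1)  2223: Sat (+1)  … (50 more years) …
  2274: Sun (+1) ✓  2275: Mon (+1)  2276: Tue (+1)  2277: Thu (+2)  2278: Fri (+1)
  2279: Sat (+1)  2280: Sun (+1) ✓  2281: Tue (+2)  2282: Wed (+1)  2283: Thu (+1)
  2284: Fri (+1)  2285: Sun (+2) ✓  2286: Mon (+1)  2287: Tue (+1)
Sunday years: 2218, 2224, 2229, 2235, 2246, 2252, 2257, 2263, 2274, 2280, 2285 — 11 in total.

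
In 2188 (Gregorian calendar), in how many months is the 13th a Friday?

1

Check the 13th of each month of 2188: Jan 13: Sun, Feb 13: Wed, Mar 13: Thu, Apr 13: Sun, May 13: Tue, Jun 13: Fri, Jul 13: Sun, Aug 13: Wed, Sep 13: Sat, Oct 13: Mon, Nov 13: Thu, Dec 13: Sat.
Friday occurs in June — 1 month.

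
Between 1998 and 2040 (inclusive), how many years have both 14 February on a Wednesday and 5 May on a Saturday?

5

Check each year's weekday for 14 February and 5 May:
  1998: Sat/Tue  1999: Sun/Wed  2000: Mon/Fri  2001: Wed/Sat ✓  2002: Thu/Sun  2003: Fri/Mon  2004: Sat/Wed  2005: Mon/Thu  2006: Tue/Fri  2007: Wed/Sat ✓  2008: Thu/Mon  2009: Sat/Tue  2010: Sun/Wed  2011: Mon/Thu  …(15 more)…  2027: Sun/Wed  2028: Mon/Fri  2029: Wed/Sat ✓  2030: Thu/Sun  2031: Fri/Mon  2032: Sat/Wed  2033: Mon/Thu  2034: Tue/Fri  2035: Wed/Sat ✓  2036: Thu/Mon  2037: Sat/Tue  2038: Sun/Wed  2039: Mon/Thu  2040: Tue/Sat
Both conditions hold in: 2001, 2007, 2018, 2029, 2035 — 5.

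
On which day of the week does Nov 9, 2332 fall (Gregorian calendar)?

Wednesday

January 1, 2332 is a Friday.
November 9 is day 314 of the year, i.e. 313 days after Jan 1.
313 mod 7 = 5, so advance 5 weekdays from Friday: Wednesday.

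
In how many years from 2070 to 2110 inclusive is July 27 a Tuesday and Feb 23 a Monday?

Check each year's weekday for July 27 and Feb 23:
  2070: Sun/Sun  2071: Mon/Mon  2072: Wed/Tue  2073: Thu/Thu  2074: Fri/Fri  2075: Sat/Sat  2076: Mon/Sun  2077: Tue/Tue  2078: Wed/Wed  2079: Thu/Thu  2080: Sat/Fri  2081: Sun/Sun  2082: Mon/Mon  2083: Tue/Tue  …(13 more)…  2097: Sat/Sat  2098: Sun/Sun  2099: Mon/Mon  2100: Tue/Tue  2101: Wed/Wed  2102: Thu/Thu  2103: Fri/Fri  2104: Sun/Sat  2105: Mon/Mon  2106: Tue/Tue  2107: Wed/Wed  2108: Fri/Thu  2109: Sat/Sat  2110: Sun/Sun
Both conditions hold in: 2088 — 1.

1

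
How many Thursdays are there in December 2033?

5

December 2033 has 31 days and begins on Thursday.
The first Thursday is December 1.
Thursdays fall on 1, 8, 15, 22, 29 — that's 5.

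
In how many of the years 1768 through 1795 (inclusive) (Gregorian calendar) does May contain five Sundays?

May has 31 days; it has five Sundays when Sunday falls among the first (month-length − 28) days — i.e. when May 1 is one of Sunday/Saturday/Friday.
May 1 by year: 1768:Sun✓ 1769:Mon 1770:Tue 1771:Wed 1772:Fri✓ 1773:Sat✓ 1774:Sun✓ 1775:Mon 1776:Wed 1777:Thu 1778:Fri✓ 1779:Sat✓ 1780:Mon 1781:Tue 1782:Wed 1783:Thu 1784:Sat✓ 1785:Sun✓ 1786:Mon 1787:Tue 1788:Thu 1789:Fri✓ 1790:Sat✓ 1791:Sun✓ 1792:Tue 1793:Wed 1794:Thu 1795:Fri✓
Years with five Sundays: 1768, 1772, 1773, 1774, 1778, 1779, 1784, 1785, 1789, 1790, 1791, 1795 → 12.

12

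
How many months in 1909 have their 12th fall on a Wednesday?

1

Check the 12th of each month of 1909: Jan 12: Tue, Feb 12: Fri, Mar 12: Fri, Apr 12: Mon, May 12: Wed, Jun 12: Sat, Jul 12: Mon, Aug 12: Thu, Sep 12: Sun, Oct 12: Tue, Nov 12: Fri, Dec 12: Sun.
Wednesday occurs in May — 1 month.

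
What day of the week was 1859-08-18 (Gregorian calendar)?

January 1, 1859 is a Saturday.
August 18 is day 230 of the year, i.e. 229 days after Jan 1.
229 mod 7 = 5, so advance 5 weekdays from Saturday: Thursday.

Thursday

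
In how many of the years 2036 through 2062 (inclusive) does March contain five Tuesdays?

March has 31 days; it has five Tuesdays when Tuesday falls among the first (month-length − 28) days — i.e. when March 1 is one of Tuesday/Monday/Sunday.
March 1 by year: 2036:Sat 2037:Sun✓ 2038:Mon✓ 2039:Tue✓ 2040:Thu 2041:Fri 2042:Sat 2043:Sun✓ 2044:Tue✓ 2045:Wed 2046:Thu 2047:Fri 2048:Sun✓ 2049:Mon✓ 2050:Tue✓ 2051:Wed 2052:Fri 2053:Sat 2054:Sun✓ 2055:Mon✓ 2056:Wed 2057:Thu 2058:Fri 2059:Sat 2060:Mon✓ 2061:Tue✓ 2062:Wed
Years with five Tuesdays: 2037, 2038, 2039, 2043, 2044, 2048, 2049, 2050, 2054, 2055, 2060, 2061 → 12.

12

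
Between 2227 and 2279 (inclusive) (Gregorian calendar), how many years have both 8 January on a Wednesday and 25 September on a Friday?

2

Check each year's weekday for 8 January and 25 September:
  2227: Mon/Tue  2228: Tue/Thu  2229: Thu/Fri  2230: Fri/Sat  2231: Sat/Sun  2232: Sun/Tue  2233: Tue/Wed  2234: Wed/Thu  2235: Thu/Fri  2236: Fri/Sun  2237: Sun/Mon  2238: Mon/Tue  2239: Tue/Wed  2240: Wed/Fri ✓  …(25 more)…  2266: Mon/Tue  2267: Tue/Wed  2268: Wed/Fri ✓  2269: Fri/Sat  2270: Sat/Sun  2271: Sun/Mon  2272: Mon/Wed  2273: Wed/Thu  2274: Thu/Fri  2275: Fri/Sat  2276: Sat/Mon  2277: Mon/Tue  2278: Tue/Wed  2279: Wed/Thu
Both conditions hold in: 2240, 2268 — 2.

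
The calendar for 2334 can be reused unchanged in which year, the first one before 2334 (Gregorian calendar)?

2323

Two years share a calendar iff Jan 1 falls on the same weekday and both are leap or both are common. 2334: Jan 1 is Monday, common year.
2333: Jan 1 Sunday, common
2332: Jan 1 Friday, leap
2331: Jan 1 Thursday, common
2330: Jan 1 Wednesday, common
2329: Jan 1 Tuesday, common
2328: Jan 1 Sunday, leap
2327: Jan 1 Saturday, common
2326: Jan 1 Friday, common
2325: Jan 1 Thursday, common
2324: Jan 1 Tuesday, leap
2323: Jan 1 Monday, common
2323 matches on both conditions.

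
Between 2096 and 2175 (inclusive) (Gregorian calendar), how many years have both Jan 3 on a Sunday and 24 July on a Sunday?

3

Check each year's weekday for Jan 3 and 24 July:
  2096: Tue/Tue  2097: Thu/Wed  2098: Fri/Thu  2099: Sat/Fri  2100: Sun/Sat  2101: Mon/Sun  2102: Tue/Mon  2103: Wed/Tue  2104: Thu/Thu  2105: Sat/Fri  2106: Sun/Sat  2107: Mon/Sun  2108: Tue/Tue  2109: Thu/Wed  …(52 more)…  2162: Sun/Sat  2163: Mon/Sun  2164: Tue/Tue  2165: Thu/Wed  2166: Fri/Thu  2167: Sat/Fri  2168: Sun/Sun ✓  2169: Tue/Mon  2170: Wed/Tue  2171: Thu/Wed  2172: Fri/Fri  2173: Sun/Sat  2174: Mon/Sun  2175: Tue/Mon
Both conditions hold in: 2112, 2140, 2168 — 3.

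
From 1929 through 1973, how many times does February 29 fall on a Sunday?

1

Leap years in 1929–1973: 11 of them.
Feb 29 weekday advances by 5 (mod 7) from one leap year to the next four years later (or differs when a century non-leap intervenes).
Leap-day weekdays: 1932:Mon 1936:Sat 1940:Thu 1944:Tue 1948:Sun✓ 1952:Fri 1956:Wed 1960:Mon 1964:Sat 1968:Thu 1972:Tue
Sunday: 1948 → 1.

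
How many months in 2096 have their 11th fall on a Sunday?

Check the 11th of each month of 2096: Jan 11: Wed, Feb 11: Sat, Mar 11: Sun, Apr 11: Wed, May 11: Fri, Jun 11: Mon, Jul 11: Wed, Aug 11: Sat, Sep 11: Tue, Oct 11: Thu, Nov 11: Sun, Dec 11: Tue.
Sunday occurs in March, November — 2 months.

2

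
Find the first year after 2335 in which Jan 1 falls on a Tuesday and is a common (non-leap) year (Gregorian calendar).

Jan 1 advances by 2 weekdays after a leap year and by 1 after a common year.
2335: Jan 1 is Tuesday.
2336: Wednesday (leap)
2337: Friday
2338: Saturday
2339: Sunday
2340: Monday (leap)
2341: Wednesday
2342: Thursday
2343: Friday
2344: Saturday (leap)
2345: Monday
2346: Tuesday
2346 begins on a Tuesday and is a common year.

2346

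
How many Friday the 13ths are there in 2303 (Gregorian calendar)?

3

Check the 13th of each month of 2303: Jan 13: Tue, Feb 13: Fri, Mar 13: Fri, Apr 13: Mon, May 13: Wed, Jun 13: Sat, Jul 13: Mon, Aug 13: Thu, Sep 13: Sun, Oct 13: Tue, Nov 13: Fri, Dec 13: Sun.
Friday occurs in February, March, November — 3 months.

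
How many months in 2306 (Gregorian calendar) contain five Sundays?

4

A month of length L has five Sundays iff its first Sunday is on day ≤ L−28 (so day 1–3 in a 31-day month, 1–2 in a 30-day month, day 1 in a leap February).
Checking each month of 2306: Jan starts Mon (31d); Feb starts Thu (28d); Mar starts Thu (31d); Apr starts Sun (30d) ✓; May starts Tue (31d); Jun starts Fri (30d); Jul starts Sun (31d) ✓; Aug starts Wed (31d); Sep starts Sat (30d) ✓; Oct starts Mon (31d); Nov starts Thu (30d); Dec starts Sat (31d) ✓.
Five-Sunday months: April, July, September, December → 4.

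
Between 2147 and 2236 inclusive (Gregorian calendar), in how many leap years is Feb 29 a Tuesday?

3

Leap years in 2147–2236: 22 of them.
Feb 29 weekday advances by 5 (mod 7) from one leap year to the next four years later (or differs when a century non-leap intervenes).
Leap-day weekdays: 2148:Thu 2152:Tue✓ 2156:Sun 2160:Fri 2164:Wed 2168:Mon 2172:Sat 2176:Thu 2180:Tue✓ 2184:Sun 2188:Fri 2192:Wed 2196:Mon 2204:Wed 2208:Mon 2212:Sat 2216:Thu 2220:Tue✓ 2224:Sun 2228:Fri 2232:Wed 2236:Mon
Tuesday: 2152, 2180, 2220 → 3.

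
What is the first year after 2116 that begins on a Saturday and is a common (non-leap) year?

2118

Jan 1 advances by 2 weekdays after a leap year and by 1 after a common year.
2116: Jan 1 is Wednesday (leap).
2117: Friday
2118: Saturday
2118 begins on a Saturday and is a common year.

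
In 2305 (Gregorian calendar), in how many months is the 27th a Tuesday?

1

Check the 27th of each month of 2305: Jan 27: Fri, Feb 27: Mon, Mar 27: Mon, Apr 27: Thu, May 27: Sat, Jun 27: Tue, Jul 27: Thu, Aug 27: Sun, Sep 27: Wed, Oct 27: Fri, Nov 27: Mon, Dec 27: Wed.
Tuesday occurs in June — 1 month.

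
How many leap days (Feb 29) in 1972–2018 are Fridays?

2

Leap years in 1972–2018: 12 of them.
Feb 29 weekday advances by 5 (mod 7) from one leap year to the next four years later (or differs when a century non-leap intervenes).
Leap-day weekdays: 1972:Tue 1976:Sun 1980:Fri✓ 1984:Wed 1988:Mon 1992:Sat 1996:Thu 2000:Tue 2004:Sun 2008:Fri✓ 2012:Wed 2016:Mon
Friday: 1980, 2008 → 2.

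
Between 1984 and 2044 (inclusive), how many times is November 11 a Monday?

Track November 11's weekday year by year (advancing +1, or +2 across a Feb 29):
  1984: Sun  1985: Mon (+1) ✓  1986: Tue (+1)  1987: Wed (+1)  1988: Fri (+2)
  1989: Sat (+1)  1990: Sun (+1)  1991: Mon (+1) ✓  1992: Wed (+2)  1993: Thu (+1)
  1994: Fri (+1)  1995: Sat (+1)  1996: Mon (+2) ✓  1997: Tue (+1)  … (33 more years) …
  2031: Tue (+1)  2032: Thu (+2)  2033: Fri (+1)  2034: Sat (+1)  2035: Sun (+1)
  2036: Tue (+2)  2037: Wed (+1)  2038: Thu (+1)  2039: Fri (+1)  2040: Sun (+2)
  2041: Mon (+1) ✓  2042: Tue (+1)  2043: Wed (+1)  2044: Fri (+2)
Monday years: 1985, 1991, 1996, 2002, 2013, 2019, 2024, 2030, 2041 — 9 in total.

9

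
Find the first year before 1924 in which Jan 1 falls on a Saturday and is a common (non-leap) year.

1921

Jan 1 advances by 2 weekdays after a leap year and by 1 after a common year.
1924: Jan 1 is Tuesday (leap).
1923: Monday
1922: Sunday
1921: Saturday
1921 begins on a Saturday and is a common year.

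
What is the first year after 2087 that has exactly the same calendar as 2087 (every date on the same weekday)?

Two years share a calendar iff Jan 1 falls on the same weekday and both are leap or both are common. 2087: Jan 1 is Wednesday, common year.
2088: Jan 1 Thursday, leap
2089: Jan 1 Saturday, common
2090: Jan 1 Sunday, common
2091: Jan 1 Monday, common
2092: Jan 1 Tuesday, leap
2093: Jan 1 Thursday, common
2094: Jan 1 Friday, common
2095: Jan 1 Saturday, common
2096: Jan 1 Sunday, leap
2097: Jan 1 Tuesday, common
2098: Jan 1 Wednesday, common
2098 matches on both conditions.

2098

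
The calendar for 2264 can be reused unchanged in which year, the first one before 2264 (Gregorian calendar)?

2236

Two years share a calendar iff Jan 1 falls on the same weekday and both are leap or both are common. 2264: Jan 1 is Friday, leap year.
2263: Jan 1 Thursday, common
2262: Jan 1 Wednesday, common
2261: Jan 1 Tuesday, common
2260: Jan 1 Sunday, leap
2259: Jan 1 Saturday, common
2258: Jan 1 Friday, common
2257: Jan 1 Thursday, common
2256: Jan 1 Tuesday, leap
2255: Jan 1 Monday, common
2254: Jan 1 Sunday, common
2253: Jan 1 Saturday, common
2252: Jan 1 Thursday, leap
2251: Jan 1 Wednesday, common
2250: Jan 1 Tuesday, common
2249: Jan 1 Monday, common
2248: Jan 1 Saturday, leap
2247: Jan 1 Friday, common
2246: Jan 1 Thursday, common
2245: Jan 1 Wednesday, common
2244: Jan 1 Monday, leap
2243: Jan 1 Sunday, common
2242: Jan 1 Saturday, common
2241: Jan 1 Friday, common
2240: Jan 1 Wednesday, leap
2239: Jan 1 Tuesday, common
2238: Jan 1 Monday, common
2237: Jan 1 Sunday, common
2236: Jan 1 Friday, leap
2236 matches on both conditions.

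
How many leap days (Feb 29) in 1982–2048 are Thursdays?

2

Leap years in 1982–2048: 17 of them.
Feb 29 weekday advances by 5 (mod 7) from one leap year to the next four years later (or differs when a century non-leap intervenes).
Leap-day weekdays: 1984:Wed 1988:Mon 1992:Sat 1996:Thu✓ 2000:Tue 2004:Sun 2008:Fri 2012:Wed 2016:Mon 2020:Sat 2024:Thu✓ 2028:Tue 2032:Sun 2036:Fri 2040:Wed 2044:Mon 2048:Sat
Thursday: 1996, 2024 → 2.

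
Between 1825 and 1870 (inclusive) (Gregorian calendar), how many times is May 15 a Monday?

6

Track May 15's weekday year by year (advancing +1, or +2 across a Feb 29):
  1825: Sun  1826: Mon (+1) ✓  1827: Tue (+1)  1828: Thu (+2)  1829: Fri (+1)
  1830: Sat (+1)  1831: Sun (+1)  1832: Tue (+2)  1833: Wed (+1)  1834: Thu (+1)
  1835: Fri (+1)  1836: Sun (+2)  1837: Mon (+1) ✓  1838: Tue (+1)  … (18 more years) …
  1857: Fri (+1)  1858: Sat (+1)  1859: Sun (+1)  1860: Tue (+2)  1861: Wed (+1)
  1862: Thu (+1)  1863: Fri (+1)  1864: Sun (+2)  1865: Mon (+1) ✓  1866: Tue (+1)
  1867: Wed (+1)  1868: Fri (+2)  1869: Sat (+1)  1870: Sun (+1)
Monday years: 1826, 1837, 1843, 1848, 1854, 1865 — 6 in total.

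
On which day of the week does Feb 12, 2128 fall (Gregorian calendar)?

January 1, 2128 is a Thursday.
February 12 is day 43 of the year, i.e. 42 days after Jan 1.
42 mod 7 = 0, so advance 0 weekdays from Thursday: Thursday.

Thursday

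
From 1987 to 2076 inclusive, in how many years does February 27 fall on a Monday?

Track February 27's weekday year by year (advancing +1, or +2 across a Feb 29):
  1987: Fri  1988: Sat (+1)  1989: Mon (+2) ✓  1990: Tue (+1)  1991: Wed (+1)
  1992: Thu (+1)  1993: Sat (+2)  1994: Sun (+1)  1995: Mon (+1) ✓  1996: Tue (+1)
  1997: Thu (+2)  1998: Fri (+1)  1999: Sat (+1)  2000: Sun (+1)  … (62 more years) …
  2063: Tue (+1)  2064: Wed (+1)  2065: Fri (+2)  2066: Sat (+1)  2067: Sun (+1)
  2068: Mon (+1) ✓  2069: Wed (+2)  2070: Thu (+1)  2071: Fri (+1)  2072: Sat (+1)
  2073: Mon (+2) ✓  2074: Tue (+1)  2075: Wed (+1)  2076: Thu (+1)
Monday years: 1989, 1995, 2006, 2012, 2017, 2023, 2034, 2040, 2045, 2051, 2062, 2068, 2073 — 13 in total.

13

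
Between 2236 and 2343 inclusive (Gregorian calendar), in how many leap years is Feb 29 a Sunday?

Leap years in 2236–2343: 26 of them.
Feb 29 weekday advances by 5 (mod 7) from one leap year to the next four years later (or differs when a century non-leap intervenes).
Leap-day weekdays: 2236:Mon 2240:Sat 2244:Thu 2248:Tue 2252:Sun✓ 2256:Fri 2260:Wed 2264:Mon 2268:Sat 2272:Thu 2276:Tue 2280:Sun✓ 2284:Fri 2288:Wed 2292:Mon 2296:Sat 2304:Mon 2308:Sat 2312:Thu 2316:Tue 2320:Sun✓ 2324:Fri 2328:Wed 2332:Mon 2336:Sat 2340:Thu
Sunday: 2252, 2280, 2320 → 3.

3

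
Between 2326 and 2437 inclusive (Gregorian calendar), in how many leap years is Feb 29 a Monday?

4

Leap years in 2326–2437: 28 of them.
Feb 29 weekday advances by 5 (mod 7) from one leap year to the next four years later (or differs when a century non-leap intervenes).
Leap-day weekdays: 2328:Wed 2332:Mon✓ 2336:Sat 2340:Thu 2344:Tue 2348:Sun 2352:Fri 2356:Wed 2360:Mon✓ 2364:Sat 2368:Thu 2372:Tue 2376:Sun 2380:Fri 2384:Wed 2388:Mon✓ 2392:Sat 2396:Thu 2400:Tue 2404:Sun 2408:Fri 2412:Wed 2416:Mon✓ 2420:Sat 2424:Thu 2428:Tue 2432:Sun 2436:Fri
Monday: 2332, 2360, 2388, 2416 → 4.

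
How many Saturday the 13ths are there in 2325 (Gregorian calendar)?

1

Check the 13th of each month of 2325: Jan 13: Tue, Feb 13: Fri, Mar 13: Fri, Apr 13: Mon, May 13: Wed, Jun 13: Sat, Jul 13: Mon, Aug 13: Thu, Sep 13: Sun, Oct 13: Tue, Nov 13: Fri, Dec 13: Sun.
Saturday occurs in June — 1 month.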